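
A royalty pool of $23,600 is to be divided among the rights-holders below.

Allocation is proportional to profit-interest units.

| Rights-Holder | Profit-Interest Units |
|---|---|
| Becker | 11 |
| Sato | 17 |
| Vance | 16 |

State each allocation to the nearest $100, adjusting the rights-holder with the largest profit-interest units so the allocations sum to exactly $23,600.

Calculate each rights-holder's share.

Profit-interest units total: 11 + 17 + 16 = 44.
Proportional shares: Becker 5,900.00; Sato 9,118.18; Vance 8,581.82.
At nearest $100: Becker $5,900; Sato $9,100; Vance $8,600. Sum = $23,600.
Rounded total matches; no reconciliation needed.

Becker: $5,900 · Sato: $9,100 · Vance: $8,600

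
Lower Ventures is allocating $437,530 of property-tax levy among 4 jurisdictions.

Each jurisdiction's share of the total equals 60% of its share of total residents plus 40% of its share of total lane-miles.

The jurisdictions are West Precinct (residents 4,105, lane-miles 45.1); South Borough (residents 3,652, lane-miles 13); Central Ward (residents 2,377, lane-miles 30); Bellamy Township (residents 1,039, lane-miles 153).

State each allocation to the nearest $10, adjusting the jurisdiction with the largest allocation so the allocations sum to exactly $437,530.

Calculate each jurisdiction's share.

West Precinct: $129,190 · South Borough: $95,240 · Central Ward: $77,630 · Bellamy Township: $135,470

Residents total 11,173; lane-miles total 241.1.
Blended shares (60% residents + 40% lane-miles): West Precinct 0.2953; South Borough 0.2177; Central Ward 0.1774; Bellamy Township 0.3096.
Proportional shares: West Precinct 129,187.67; South Borough 95,243.04; Central Ward 77,626.08; Bellamy Township 135,473.20.
After rounding ($10): West Precinct $129,190; South Borough $95,240; Central Ward $77,630; Bellamy Township $135,470. Sum = $437,530.
No rounding difference to absorb.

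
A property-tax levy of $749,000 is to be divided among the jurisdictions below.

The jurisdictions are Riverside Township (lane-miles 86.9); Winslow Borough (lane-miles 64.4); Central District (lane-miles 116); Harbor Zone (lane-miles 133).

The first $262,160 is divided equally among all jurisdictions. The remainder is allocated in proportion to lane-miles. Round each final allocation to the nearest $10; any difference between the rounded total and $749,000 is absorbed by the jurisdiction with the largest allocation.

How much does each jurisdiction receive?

Riverside Township: $171,230 · Winslow Borough: $143,860 · Central District: $206,620 · Harbor Zone: $227,290

Equal tier: $262,160 ÷ 4 = $65,540 apiece.
Remainder $486,840 by lane-miles (total 400.3): Riverside Township 105,686.72 → $105,690; Winslow Borough 78,322.50 → $78,320; Central District 141,077.79 → $141,080; Harbor Zone 161,752.99 → $161,750.
Totals: Riverside Township $65,540 + $105,690 = $171,230; Winslow Borough $65,540 + $78,320 = $143,860; Central District $65,540 + $141,080 = $206,620; Harbor Zone $65,540 + $161,750 = $227,290.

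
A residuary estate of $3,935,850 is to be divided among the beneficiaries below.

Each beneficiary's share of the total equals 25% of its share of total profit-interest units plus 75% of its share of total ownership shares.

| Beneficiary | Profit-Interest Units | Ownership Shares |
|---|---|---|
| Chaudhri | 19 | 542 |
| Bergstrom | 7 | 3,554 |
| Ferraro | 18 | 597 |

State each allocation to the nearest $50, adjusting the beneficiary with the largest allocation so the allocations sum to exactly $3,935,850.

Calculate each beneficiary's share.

Profit-interest units total 44; ownership shares total 4,693.
Blended shares (25% profit-interest units + 75% ownership shares): Chaudhri 0.1946; Bergstrom 0.6077; Ferraro 0.1977.
Pro-rata amounts: Chaudhri 765,809.80; Bergstrom 2,391,998.29; Ferraro 778,041.91.
After rounding ($50): Chaudhri $765,800; Bergstrom $2,392,000; Ferraro $778,050. Sum = $3,935,850.
Sum already equals the total — no adjustment.

Chaudhri: $765,800 · Bergstrom: $2,392,000 · Ferraro: $778,050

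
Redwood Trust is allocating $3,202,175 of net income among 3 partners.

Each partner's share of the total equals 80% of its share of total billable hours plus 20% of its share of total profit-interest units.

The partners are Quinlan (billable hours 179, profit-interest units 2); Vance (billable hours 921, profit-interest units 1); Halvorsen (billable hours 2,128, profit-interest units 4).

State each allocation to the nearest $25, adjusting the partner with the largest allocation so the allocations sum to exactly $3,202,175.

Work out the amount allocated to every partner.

Billable hours total 3,228; profit-interest units total 7.
Blended shares (80% billable hours + 20% profit-interest units): Quinlan 0.1015; Vance 0.2568; Halvorsen 0.6417.
Proportional shares: Quinlan 325,035.78; Vance 822,396.09; Halvorsen 2,054,743.13.
Rounded to nearest $25: Quinlan $325,025; Vance $822,400; Halvorsen $2,054,750. Sum = $3,202,175.
Rounded total matches; no reconciliation needed.

Quinlan: $325,025 | Vance: $822,400 | Halvorsen: $2,054,750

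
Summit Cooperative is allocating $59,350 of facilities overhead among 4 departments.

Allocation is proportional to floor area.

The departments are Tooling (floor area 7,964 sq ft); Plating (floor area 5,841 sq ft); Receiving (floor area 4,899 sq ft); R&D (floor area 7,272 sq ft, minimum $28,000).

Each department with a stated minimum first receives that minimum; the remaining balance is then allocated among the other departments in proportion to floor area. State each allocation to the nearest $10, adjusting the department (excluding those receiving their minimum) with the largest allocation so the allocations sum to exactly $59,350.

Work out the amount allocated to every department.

Minimums first: R&D $28,000. Remaining pool $31,350.
Remaining pool split over remaining floor area 18,704: Tooling 13,348.56 → $13,350; Plating 9,790.17 → $9,790; Receiving 8,211.27 → $8,210.

Tooling: $13,350 | Plating: $9,790 | Receiving: $8,210 | R&D: $28,000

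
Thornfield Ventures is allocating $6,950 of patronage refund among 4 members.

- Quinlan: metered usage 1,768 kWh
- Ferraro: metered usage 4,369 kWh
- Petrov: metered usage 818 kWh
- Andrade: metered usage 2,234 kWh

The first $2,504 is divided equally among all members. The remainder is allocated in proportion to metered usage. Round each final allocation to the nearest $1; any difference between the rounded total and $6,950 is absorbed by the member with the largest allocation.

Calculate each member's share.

Quinlan: $1,481 | Ferraro: $2,740 | Petrov: $1,022 | Andrade: $1,707

First tranche $2,504 split equally: $626 each.
Remainder $4,446 by metered usage (total 9,189): Quinlan 855.43 → $855; Ferraro 2,113.89 → $2,114; Petrov 395.78 → $396; Andrade 1,080.90 → $1,081.
Totals: Quinlan $626 + $855 = $1,481; Ferraro $626 + $2,114 = $2,740; Petrov $626 + $396 = $1,022; Andrade $626 + $1,081 = $1,707.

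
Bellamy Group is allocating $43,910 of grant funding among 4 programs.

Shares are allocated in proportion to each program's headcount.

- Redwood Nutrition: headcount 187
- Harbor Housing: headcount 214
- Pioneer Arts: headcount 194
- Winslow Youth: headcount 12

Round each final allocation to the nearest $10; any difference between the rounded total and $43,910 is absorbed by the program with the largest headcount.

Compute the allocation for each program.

Redwood Nutrition: $13,530 | Harbor Housing: $15,480 | Pioneer Arts: $14,030 | Winslow Youth: $870

Headcount total: 187 + 214 + 194 + 12 = 607.
Pro-rata amounts: Redwood Nutrition 13,527.46; Harbor Housing 15,480.63; Pioneer Arts 14,033.84; Winslow Youth 868.07.
At nearest $10: Redwood Nutrition $13,530; Harbor Housing $15,480; Pioneer Arts $14,030; Winslow Youth $870. Sum = $43,910.
Sum already equals the total — no adjustment.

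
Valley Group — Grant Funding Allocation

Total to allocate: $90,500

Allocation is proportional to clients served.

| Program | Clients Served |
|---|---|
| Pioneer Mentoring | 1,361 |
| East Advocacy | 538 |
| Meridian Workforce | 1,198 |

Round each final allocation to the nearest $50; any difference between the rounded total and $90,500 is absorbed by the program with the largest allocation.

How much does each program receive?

Pioneer Mentoring: $39,800 · East Advocacy: $15,700 · Meridian Workforce: $35,000

Combined clients served = 3,097.
Raw shares: Pioneer Mentoring 1,361/3,097 × $90,500 = 39,770.91; East Advocacy 538/3,097 × $90,500 = 15,721.34; Meridian Workforce 1,198/3,097 × $90,500 = 35,007.75.
Rounded to nearest $50: Pioneer Mentoring $39,750; East Advocacy $15,700; Meridian Workforce $35,000. Sum = $90,450.
Difference $90,500 − $90,450 = +$50 applied to largest allocation (Pioneer Mentoring): Pioneer Mentoring becomes $39,800.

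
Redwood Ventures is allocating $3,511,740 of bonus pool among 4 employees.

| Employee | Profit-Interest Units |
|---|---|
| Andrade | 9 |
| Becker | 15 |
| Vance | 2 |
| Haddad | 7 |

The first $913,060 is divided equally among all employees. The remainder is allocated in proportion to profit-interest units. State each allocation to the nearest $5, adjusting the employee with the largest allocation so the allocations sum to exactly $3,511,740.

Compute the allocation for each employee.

Equal tier: $913,060 ÷ 4 = $228,265 apiece.
Remainder $2,598,680 by profit-interest units (total 33): Andrade 708,730.91 → $708,730; Becker 1,181,218.18 → $1,181,220; Vance 157,495.76 → $157,495; Haddad 551,235.15 → $551,235.
Totals: Andrade $228,265 + $708,730 = $936,995; Becker $228,265 + $1,181,220 = $1,409,485; Vance $228,265 + $157,495 = $385,760; Haddad $228,265 + $551,235 = $779,500.

Andrade: $936,995; Becker: $1,409,485; Vance: $385,760; Haddad: $779,500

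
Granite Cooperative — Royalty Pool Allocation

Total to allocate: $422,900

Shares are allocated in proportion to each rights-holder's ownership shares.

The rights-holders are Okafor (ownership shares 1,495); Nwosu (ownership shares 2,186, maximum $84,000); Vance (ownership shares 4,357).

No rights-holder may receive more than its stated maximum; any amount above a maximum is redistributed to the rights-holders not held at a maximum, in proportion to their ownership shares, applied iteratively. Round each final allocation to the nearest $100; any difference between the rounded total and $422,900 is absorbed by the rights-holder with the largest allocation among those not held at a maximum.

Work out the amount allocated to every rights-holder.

Okafor: $86,600 | Nwosu: $84,000 | Vance: $252,300

Ownership shares total: 8,038.
Proportional shares (ignoring caps): Okafor 78,655.82; Nwosu 115,011.12; Vance 229,233.06.
Held at cap: Nwosu ($84,000); remaining pool $338,900 reallocated over remaining ownership shares 5,852.
Redistributed shares: Okafor 86,578.18 → $86,600; Vance 252,321.82 → $252,300.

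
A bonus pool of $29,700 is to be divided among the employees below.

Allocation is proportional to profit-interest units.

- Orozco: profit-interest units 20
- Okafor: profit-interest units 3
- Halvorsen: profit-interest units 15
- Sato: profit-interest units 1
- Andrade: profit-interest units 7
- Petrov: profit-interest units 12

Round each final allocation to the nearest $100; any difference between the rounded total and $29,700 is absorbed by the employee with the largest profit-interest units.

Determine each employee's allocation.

Profit-interest units total: 58.
Pro-rata amounts: Orozco 20/58 × $29,700 = 10,241.38; Okafor 3/58 × $29,700 = 1,536.21; Halvorsen 15/58 × $29,700 = 7,681.03; Sato 1/58 × $29,700 = 512.07; Andrade 7/58 × $29,700 = 3,584.48; Petrov 12/58 × $29,700 = 6,144.83.
Rounded to nearest $100: Orozco $10,200; Okafor $1,500; Halvorsen $7,700; Sato $500; Andrade $3,600; Petrov $6,100. Sum = $29,600.
Difference $29,700 − $29,600 = +$100 applied to largest profit-interest units (Orozco): Orozco becomes $10,300.

Orozco: $10,300 · Okafor: $1,500 · Halvorsen: $7,700 · Sato: $500 · Andrade: $3,600 · Petrov: $6,100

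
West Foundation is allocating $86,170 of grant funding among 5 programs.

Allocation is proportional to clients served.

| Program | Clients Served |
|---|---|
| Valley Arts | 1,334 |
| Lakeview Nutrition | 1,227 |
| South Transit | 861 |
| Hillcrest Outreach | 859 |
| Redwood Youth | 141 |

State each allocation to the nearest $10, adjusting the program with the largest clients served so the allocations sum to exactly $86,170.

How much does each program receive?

Combined clients served = 4,422.
Unrounded shares: Valley Arts 1,334/4,422 × $86,170 = 25,995.20; Lakeview Nutrition 1,227/4,422 × $86,170 = 23,910.13; South Transit 861/4,422 × $86,170 = 16,778.01; Hillcrest Outreach 859/4,422 × $86,170 = 16,739.04; Redwood Youth 141/4,422 × $86,170 = 2,747.62.
After rounding ($10): Valley Arts $26,000; Lakeview Nutrition $23,910; South Transit $16,780; Hillcrest Outreach $16,740; Redwood Youth $2,750. Sum = $86,180.
Difference $86,170 − $86,180 = −$10 applied to largest clients served (Valley Arts): Valley Arts becomes $25,990.

Valley Arts: $25,990 · Lakeview Nutrition: $23,910 · South Transit: $16,780 · Hillcrest Outreach: $16,740 · Redwood Youth: $2,750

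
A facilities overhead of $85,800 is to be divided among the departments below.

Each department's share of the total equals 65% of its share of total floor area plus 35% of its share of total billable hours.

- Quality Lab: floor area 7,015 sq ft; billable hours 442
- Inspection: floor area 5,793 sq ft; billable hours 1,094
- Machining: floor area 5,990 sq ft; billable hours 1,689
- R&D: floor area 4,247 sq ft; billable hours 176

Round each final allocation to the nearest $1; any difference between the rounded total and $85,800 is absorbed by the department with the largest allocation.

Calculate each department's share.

Totals — floor area 23,045, billable hours 3,401.
Combined weights (65% floor area + 35% billable hours): Quality Lab 0.2433; Inspection 0.2760; Machining 0.3428; R&D 0.1379.
Proportional shares: Quality Lab 20,879.39; Inspection 23,679.09; Machining 29,409.54; R&D 11,831.98.
At nearest $1: Quality Lab $20,879; Inspection $23,679; Machining $29,410; R&D $11,832. Sum = $85,800.
No rounding difference to absorb.

Quality Lab: $20,879; Inspection: $23,679; Machining: $29,410; R&D: $11,832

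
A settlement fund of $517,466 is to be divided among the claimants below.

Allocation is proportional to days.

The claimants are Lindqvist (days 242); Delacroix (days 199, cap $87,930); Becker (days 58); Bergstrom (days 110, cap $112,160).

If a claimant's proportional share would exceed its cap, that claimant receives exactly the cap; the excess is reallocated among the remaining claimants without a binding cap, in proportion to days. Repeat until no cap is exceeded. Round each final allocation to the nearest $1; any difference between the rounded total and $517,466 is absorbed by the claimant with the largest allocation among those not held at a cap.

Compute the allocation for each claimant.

Lindqvist: $256,017; Delacroix: $87,930; Becker: $61,359; Bergstrom: $112,160

Combined days = 609.
Unconstrained shares: Lindqvist 205,626.88; Delacroix 169,089.88; Becker 49,282.48; Bergstrom 93,466.77.
Cap binds for Delacroix ($87,930); residual $429,536 reallocated over remaining days 410.
Cap binds for Bergstrom ($112,160); residual $317,376 reallocated over remaining days 300.
Redistributed shares: Lindqvist 256,016.64 → $256,017; Becker 61,359.36 → $61,359.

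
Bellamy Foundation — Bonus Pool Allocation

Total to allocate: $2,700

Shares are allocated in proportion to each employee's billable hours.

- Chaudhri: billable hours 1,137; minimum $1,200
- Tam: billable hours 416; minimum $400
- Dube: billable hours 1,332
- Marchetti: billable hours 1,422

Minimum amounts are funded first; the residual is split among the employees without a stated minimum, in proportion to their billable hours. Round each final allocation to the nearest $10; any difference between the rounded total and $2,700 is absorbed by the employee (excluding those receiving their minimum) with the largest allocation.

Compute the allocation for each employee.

Chaudhri: $1,200 | Tam: $400 | Dube: $530 | Marchetti: $570

Fund the minimums — Chaudhri $1,200; Tam $400. Balance $1,100.
Balance split over remaining billable hours 2,754: Dube 532.03 → $530; Marchetti 567.97 → $570.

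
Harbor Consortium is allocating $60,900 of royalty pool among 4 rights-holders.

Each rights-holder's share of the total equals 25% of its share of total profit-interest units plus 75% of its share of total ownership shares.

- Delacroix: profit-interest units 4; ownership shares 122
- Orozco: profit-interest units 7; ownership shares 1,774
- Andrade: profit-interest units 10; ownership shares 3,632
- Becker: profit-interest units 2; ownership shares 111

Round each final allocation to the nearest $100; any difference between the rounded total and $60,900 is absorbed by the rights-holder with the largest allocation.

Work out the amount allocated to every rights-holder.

Profit-interest units total 23; ownership shares total 5,639.
Composite weights (25% profit-interest units + 75% ownership shares): Delacroix 0.0597; Orozco 0.3120; Andrade 0.5918; Becker 0.0365.
Pro-rata amounts: Delacroix 3,636.01; Orozco 19,002.81; Andrade 36,038.19; Becker 2,223.00.
Rounded to nearest $100: Delacroix $3,600; Orozco $19,000; Andrade $36,000; Becker $2,200. Sum = $60,800.
Difference $60,900 − $60,800 = +$100 applied to largest allocation (Andrade): Andrade becomes $36,100.

Delacroix: $3,600 | Orozco: $19,000 | Andrade: $36,100 | Becker: $2,200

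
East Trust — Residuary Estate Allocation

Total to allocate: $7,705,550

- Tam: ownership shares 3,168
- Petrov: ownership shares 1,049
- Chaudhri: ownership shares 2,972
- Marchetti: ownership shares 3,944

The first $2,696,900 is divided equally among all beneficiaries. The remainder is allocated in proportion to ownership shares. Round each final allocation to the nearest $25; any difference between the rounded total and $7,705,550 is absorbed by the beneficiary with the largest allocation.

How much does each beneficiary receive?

Tam: $2,099,475 | Petrov: $1,146,150 | Chaudhri: $2,011,300 | Marchetti: $2,448,625

Equal tier: $2,696,900 ÷ 4 = $674,225 apiece.
Remainder $5,008,650 by ownership shares (total 11,133): Tam 1,425,258.53 → $1,425,250; Petrov 471,936.93 → $471,925; Chaudhri 1,337,079.66 → $1,337,075; Marchetti 1,774,374.89 → $1,774,375.
Rounding difference +$25 on remainder applied to Marchetti.
Totals: Tam $674,225 + $1,425,250 = $2,099,475; Petrov $674,225 + $471,925 = $1,146,150; Chaudhri $674,225 + $1,337,075 = $2,011,300; Marchetti $674,225 + $1,774,400 = $2,448,625.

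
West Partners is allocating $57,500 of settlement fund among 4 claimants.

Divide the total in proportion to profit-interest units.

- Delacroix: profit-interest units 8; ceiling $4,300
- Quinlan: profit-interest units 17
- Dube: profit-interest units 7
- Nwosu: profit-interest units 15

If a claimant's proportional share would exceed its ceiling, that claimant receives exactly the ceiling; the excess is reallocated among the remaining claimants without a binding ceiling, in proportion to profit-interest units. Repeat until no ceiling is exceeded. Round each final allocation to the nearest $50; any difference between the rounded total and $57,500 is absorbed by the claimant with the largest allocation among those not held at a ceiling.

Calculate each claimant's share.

Sum of profit-interest units: 47.
Proportional shares (ignoring caps): Delacroix 9,787.23; Quinlan 20,797.87; Dube 8,563.83; Nwosu 18,351.06.
Capped: Delacroix ($4,300); remaining pool $53,200 reallocated over remaining profit-interest units 39.
Shares after redistribution: Quinlan 23,189.74 → $23,200; Dube 9,548.72 → $9,550; Nwosu 20,461.54 → $20,450.

Delacroix: $4,300 | Quinlan: $23,200 | Dube: $9,550 | Nwosu: $20,450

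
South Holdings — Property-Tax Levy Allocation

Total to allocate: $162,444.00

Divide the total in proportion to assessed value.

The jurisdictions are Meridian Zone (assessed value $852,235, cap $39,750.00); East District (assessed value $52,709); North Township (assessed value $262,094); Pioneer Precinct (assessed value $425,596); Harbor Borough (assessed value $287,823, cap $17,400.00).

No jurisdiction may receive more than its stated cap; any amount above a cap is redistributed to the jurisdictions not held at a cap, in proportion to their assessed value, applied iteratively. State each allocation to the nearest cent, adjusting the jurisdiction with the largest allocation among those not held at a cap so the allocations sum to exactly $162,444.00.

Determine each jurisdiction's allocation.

Total assessed value = 1,880,457.
Pro-rata shares before constraints: Meridian Zone 73,620.6477; East District 4,553.2872; North Township 22,641.0908; Pioneer Precinct 36,765.2739; Harbor Borough 24,863.7004.
Cap binds for Meridian Zone ($39,750.00), Harbor Borough ($17,400.00); remaining pool $105,294.00 reallocated over remaining assessed value 740,399.
Redistributed shares: East District 7,495.8792 → $7,495.88; North Township 37,273.0455 → $37,273.05; Pioneer Precinct 60,525.0753 → $60,525.08.
Rounding difference −$0.01 applied to Pioneer Precinct → $60,525.07.

Meridian Zone: $39,750.00 | East District: $7,495.88 | North Township: $37,273.05 | Pioneer Precinct: $60,525.07 | Harbor Borough: $17,400.00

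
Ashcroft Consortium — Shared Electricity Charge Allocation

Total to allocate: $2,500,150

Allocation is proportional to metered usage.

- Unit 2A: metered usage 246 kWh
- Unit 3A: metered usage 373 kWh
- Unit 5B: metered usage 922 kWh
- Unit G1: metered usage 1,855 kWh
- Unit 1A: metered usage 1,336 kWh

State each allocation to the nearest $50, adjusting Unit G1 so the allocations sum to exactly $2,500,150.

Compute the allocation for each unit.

Total metered usage = 4,732.
Unrounded shares: Unit 2A 246/4,732 × $2,500,150 = 129,973.99; Unit 3A 373/4,732 × $2,500,150 = 197,074.38; Unit 5B 922/4,732 × $2,500,150 = 487,138.27; Unit G1 1,855/4,732 × $2,500,150 = 980,088.39; Unit 1A 1,336/4,732 × $2,500,150 = 705,874.98.
After rounding ($50): Unit 2A $129,950; Unit 3A $197,050; Unit 5B $487,150; Unit G1 $980,100; Unit 1A $705,850. Sum = $2,500,100.
Difference $2,500,150 − $2,500,100 = +$50 applied to Unit G1: Unit G1 becomes $980,150.

Unit 2A: $129,950 | Unit 3A: $197,050 | Unit 5B: $487,150 | Unit G1: $980,150 | Unit 1A: $705,850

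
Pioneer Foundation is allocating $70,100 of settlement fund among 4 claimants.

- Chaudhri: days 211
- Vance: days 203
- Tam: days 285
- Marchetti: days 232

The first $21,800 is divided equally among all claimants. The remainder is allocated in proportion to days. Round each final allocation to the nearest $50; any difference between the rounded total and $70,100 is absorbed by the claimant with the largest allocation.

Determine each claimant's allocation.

Equal tier: $21,800 ÷ 4 = $5,450 apiece.
Remainder $48,300 by days (total 931): Chaudhri 10,946.62 → $10,950; Vance 10,531.58 → $10,550; Tam 14,785.71 → $14,800; Marchetti 12,036.09 → $12,050.
Rounding difference −$50 on remainder applied to Tam.
Totals: Chaudhri $5,450 + $10,950 = $16,400; Vance $5,450 + $10,550 = $16,000; Tam $5,450 + $14,750 = $20,200; Marchetti $5,450 + $12,050 = $17,500.

Chaudhri: $16,400 | Vance: $16,000 | Tam: $20,200 | Marchetti: $17,500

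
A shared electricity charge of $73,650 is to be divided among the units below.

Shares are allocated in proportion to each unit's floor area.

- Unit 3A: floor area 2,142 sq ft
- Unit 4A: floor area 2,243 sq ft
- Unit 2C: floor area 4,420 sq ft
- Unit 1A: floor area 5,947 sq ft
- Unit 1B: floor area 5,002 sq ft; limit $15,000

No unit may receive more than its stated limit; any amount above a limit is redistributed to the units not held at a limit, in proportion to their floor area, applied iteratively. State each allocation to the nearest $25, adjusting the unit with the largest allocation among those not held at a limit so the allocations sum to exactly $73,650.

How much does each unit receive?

Unit 3A: $8,525 · Unit 4A: $8,925 · Unit 2C: $17,575 · Unit 1A: $23,625 · Unit 1B: $15,000

Sum of floor area: 19,754.
Unconstrained shares: Unit 3A 7,986.14; Unit 4A 8,362.71; Unit 2C 16,479.35; Unit 1A 22,172.55; Unit 1B 18,649.25.
Capped: Unit 1B ($15,000); balance $58,650 reallocated over remaining floor area 14,752.
Remaining shares: Unit 3A 8,516.02 → $8,525; Unit 4A 8,917.57 → $8,925; Unit 2C 17,572.74 → $17,575; Unit 1A 23,643.68 → $23,650.
Rounding difference −$25 applied to Unit 1A → $23,625.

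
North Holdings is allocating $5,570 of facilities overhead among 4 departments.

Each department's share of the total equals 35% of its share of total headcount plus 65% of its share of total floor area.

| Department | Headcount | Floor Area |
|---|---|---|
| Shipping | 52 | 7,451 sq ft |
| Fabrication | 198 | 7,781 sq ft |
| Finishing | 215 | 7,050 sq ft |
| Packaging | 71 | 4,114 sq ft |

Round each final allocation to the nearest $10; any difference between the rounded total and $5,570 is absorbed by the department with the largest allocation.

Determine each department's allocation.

Shipping: $1,210 | Fabrication: $1,790 | Finishing: $1,750 | Packaging: $820

Headcount total 536; floor area total 26,396.
Combined weights (35% headcount + 65% floor area): Shipping 0.2174; Fabrication 0.3209; Finishing 0.3140; Packaging 0.1477.
Proportional shares: Shipping 1,211.12; Fabrication 1,787.40; Finishing 1,748.97; Packaging 822.52.
After rounding ($10): Shipping $1,210; Fabrication $1,790; Finishing $1,750; Packaging $820. Sum = $5,570.
Rounded total matches; no reconciliation needed.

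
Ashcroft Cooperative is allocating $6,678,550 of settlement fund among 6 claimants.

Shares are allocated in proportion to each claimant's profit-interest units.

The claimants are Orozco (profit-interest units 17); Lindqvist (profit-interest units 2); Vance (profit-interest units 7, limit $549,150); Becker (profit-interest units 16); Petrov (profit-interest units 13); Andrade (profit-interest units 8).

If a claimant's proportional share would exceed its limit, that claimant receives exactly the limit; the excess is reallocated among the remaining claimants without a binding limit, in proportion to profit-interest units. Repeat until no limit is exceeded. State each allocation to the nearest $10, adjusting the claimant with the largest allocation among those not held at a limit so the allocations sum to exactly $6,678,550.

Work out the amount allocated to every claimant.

Orozco: $1,860,700 | Lindqvist: $218,910 | Vance: $549,150 | Becker: $1,751,260 | Petrov: $1,422,900 | Andrade: $875,630

Sum of profit-interest units: 63.
Unconstrained shares: Orozco 1,802,148.41; Lindqvist 212,017.46; Vance 742,061.11; Becker 1,696,139.68; Petrov 1,378,113.49; Andrade 848,069.84.
Capped: Vance ($549,150); balance $6,129,400 reallocated over remaining profit-interest units 56.
Redistributed shares: Orozco 1,860,710.71 → $1,860,710; Lindqvist 218,907.14 → $218,910; Becker 1,751,257.14 → $1,751,260; Petrov 1,422,896.43 → $1,422,900; Andrade 875,628.57 → $875,630.
Rounding difference −$10 applied to Orozco → $1,860,700.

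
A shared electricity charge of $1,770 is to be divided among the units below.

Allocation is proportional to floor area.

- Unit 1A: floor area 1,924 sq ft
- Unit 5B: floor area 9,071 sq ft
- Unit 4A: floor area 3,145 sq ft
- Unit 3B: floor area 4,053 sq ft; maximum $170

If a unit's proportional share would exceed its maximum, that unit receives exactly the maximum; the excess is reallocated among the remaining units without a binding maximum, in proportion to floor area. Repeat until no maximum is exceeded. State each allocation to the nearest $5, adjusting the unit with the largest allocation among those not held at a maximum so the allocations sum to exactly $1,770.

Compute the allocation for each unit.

Floor area total: 18,193.
Unconstrained shares: Unit 1A 187.19; Unit 5B 882.52; Unit 4A 305.98; Unit 3B 394.32.
Capped: Unit 3B ($170); residual $1,600 reallocated over remaining floor area 14,140.
Redistributed shares: Unit 1A 217.71 → $220; Unit 5B 1,026.42 → $1,025; Unit 4A 355.87 → $355.

Unit 1A: $220 | Unit 5B: $1,025 | Unit 4A: $355 | Unit 3B: $170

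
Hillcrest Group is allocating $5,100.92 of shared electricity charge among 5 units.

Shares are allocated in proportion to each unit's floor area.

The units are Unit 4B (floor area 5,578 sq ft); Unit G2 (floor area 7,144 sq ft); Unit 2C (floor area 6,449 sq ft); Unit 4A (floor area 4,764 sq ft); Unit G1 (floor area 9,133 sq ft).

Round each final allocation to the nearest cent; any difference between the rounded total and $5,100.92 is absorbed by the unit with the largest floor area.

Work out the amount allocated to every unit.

Combined floor area = 5,578 + 7,144 + 6,449 + 4,764 + 9,133 = 33,068.
Pro-rata amounts: Unit 4B 860.4370; Unit G2 1,102.0011; Unit 2C 994.7935; Unit 4A 734.8731; Unit G1 1,408.8152.
At nearest cent: Unit 4B $860.44; Unit G2 $1,102.00; Unit 2C $994.79; Unit 4A $734.87; Unit G1 $1,408.82. Sum = $5,100.92.
Rounded total matches; no reconciliation needed.

Unit 4B: $860.44 | Unit G2: $1,102.00 | Unit 2C: $994.79 | Unit 4A: $734.87 | Unit G1: $1,408.82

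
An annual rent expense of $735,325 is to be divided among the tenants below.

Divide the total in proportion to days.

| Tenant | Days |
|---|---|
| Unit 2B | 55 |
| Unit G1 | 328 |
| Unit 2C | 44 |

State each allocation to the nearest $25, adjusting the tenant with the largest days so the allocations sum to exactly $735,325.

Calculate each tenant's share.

Unit 2B: $94,725 | Unit G1: $564,825 | Unit 2C: $75,775

Total days = 427.
Proportional shares: Unit 2B 55/427 × $735,325 = 94,713.99; Unit G1 328/427 × $735,325 = 564,839.81; Unit 2C 44/427 × $735,325 = 75,771.19.
At nearest $25: Unit 2B $94,725; Unit G1 $564,850; Unit 2C $75,775. Sum = $735,350.
Difference $735,325 − $735,350 = −$25 applied to largest days (Unit G1): Unit G1 becomes $564,825.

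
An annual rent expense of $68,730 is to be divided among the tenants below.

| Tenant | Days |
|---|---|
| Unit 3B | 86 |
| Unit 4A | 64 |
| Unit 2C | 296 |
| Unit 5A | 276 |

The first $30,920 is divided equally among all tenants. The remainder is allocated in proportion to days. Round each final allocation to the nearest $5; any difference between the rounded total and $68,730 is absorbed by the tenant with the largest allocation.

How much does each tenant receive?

Equal tier: $30,920 ÷ 4 = $7,730 apiece.
Remainder $37,810 by days (total 722): Unit 3B 4,503.68 → $4,505; Unit 4A 3,351.58 → $3,350; Unit 2C 15,501.05 → $15,500; Unit 5A 14,453.68 → $14,455.
Totals: Unit 3B $7,730 + $4,505 = $12,235; Unit 4A $7,730 + $3,350 = $11,080; Unit 2C $7,730 + $15,500 = $23,230; Unit 5A $7,730 + $14,455 = $22,185.

Unit 3B: $12,235 · Unit 4A: $11,080 · Unit 2C: $23,230 · Unit 5A: $22,185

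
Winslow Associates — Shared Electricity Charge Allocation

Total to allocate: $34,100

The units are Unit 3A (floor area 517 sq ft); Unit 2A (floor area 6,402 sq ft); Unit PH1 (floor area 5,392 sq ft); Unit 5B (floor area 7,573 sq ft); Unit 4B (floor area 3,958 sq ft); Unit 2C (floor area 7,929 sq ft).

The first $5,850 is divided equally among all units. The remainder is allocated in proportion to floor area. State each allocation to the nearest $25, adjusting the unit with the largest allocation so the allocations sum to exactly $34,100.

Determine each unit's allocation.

Unit 3A: $1,425; Unit 2A: $6,675; Unit PH1: $5,775; Unit 5B: $7,700; Unit 4B: $4,500; Unit 2C: $8,025

Equal tier: $5,850 ÷ 6 = $975 apiece.
Remainder $28,250 by floor area (total 31,771): Unit 3A 459.70 → $450; Unit 2A 5,692.50 → $5,700; Unit PH1 4,794.44 → $4,800; Unit 5B 6,733.73 → $6,725; Unit 4B 3,519.36 → $3,525; Unit 2C 7,050.27 → $7,050.
Totals: Unit 3A $975 + $450 = $1,425; Unit 2A $975 + $5,700 = $6,675; Unit PH1 $975 + $4,800 = $5,775; Unit 5B $975 + $6,725 = $7,700; Unit 4B $975 + $3,525 = $4,500; Unit 2C $975 + $7,050 = $8,025.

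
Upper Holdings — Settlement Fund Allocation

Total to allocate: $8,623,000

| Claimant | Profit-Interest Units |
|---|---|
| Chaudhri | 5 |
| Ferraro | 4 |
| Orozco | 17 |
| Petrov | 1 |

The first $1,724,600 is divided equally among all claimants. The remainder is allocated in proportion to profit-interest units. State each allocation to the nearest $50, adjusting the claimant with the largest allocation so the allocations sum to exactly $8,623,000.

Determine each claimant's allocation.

Chaudhri: $1,708,650 · Ferraro: $1,453,150 · Orozco: $4,774,550 · Petrov: $686,650

Equal tier: $1,724,600 ÷ 4 = $431,150 apiece.
Remainder $6,898,400 by profit-interest units (total 27): Chaudhri 1,277,481.48 → $1,277,500; Ferraro 1,021,985.19 → $1,022,000; Orozco 4,343,437.04 → $4,343,450; Petrov 255,496.30 → $255,500.
Rounding difference −$50 on remainder applied to Orozco.
Totals: Chaudhri $431,150 + $1,277,500 = $1,708,650; Ferraro $431,150 + $1,022,000 = $1,453,150; Orozco $431,150 + $4,343,400 = $4,774,550; Petrov $431,150 + $255,500 = $686,650.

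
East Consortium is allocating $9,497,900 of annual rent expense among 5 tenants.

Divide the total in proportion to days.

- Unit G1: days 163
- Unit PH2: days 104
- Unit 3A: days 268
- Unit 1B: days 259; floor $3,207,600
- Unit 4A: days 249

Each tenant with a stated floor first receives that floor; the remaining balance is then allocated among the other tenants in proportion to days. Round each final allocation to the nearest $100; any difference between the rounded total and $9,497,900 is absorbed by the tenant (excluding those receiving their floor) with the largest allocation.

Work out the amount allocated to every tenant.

Unit G1: $1,307,800 | Unit PH2: $834,400 | Unit 3A: $2,150,300 | Unit 1B: $3,207,600 | Unit 4A: $1,997,800

Guaranteed amounts: Unit 1B $3,207,600. Residual $6,290,300.
Residual split over remaining days 784: Unit G1 1,307,804.72 → $1,307,800; Unit PH2 834,427.55 → $834,400; Unit 3A 2,150,255.61 → $2,150,300; Unit 4A 1,997,812.12 → $1,997,800.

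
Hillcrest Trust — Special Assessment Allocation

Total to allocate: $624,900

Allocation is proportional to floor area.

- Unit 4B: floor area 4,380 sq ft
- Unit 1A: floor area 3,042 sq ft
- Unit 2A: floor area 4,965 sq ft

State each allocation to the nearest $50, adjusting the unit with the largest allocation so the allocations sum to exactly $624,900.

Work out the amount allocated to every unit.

Unit 4B: $220,950; Unit 1A: $153,450; Unit 2A: $250,500

Floor area total: 12,387.
Raw shares: Unit 4B 4,380/12,387 × $624,900 = 220,962.46; Unit 1A 3,042/12,387 × $624,900 = 153,462.97; Unit 2A 4,965/12,387 × $624,900 = 250,474.57.
At nearest $50: Unit 4B $220,950; Unit 1A $153,450; Unit 2A $250,450. Sum = $624,850.
Difference $624,900 − $624,850 = +$50 applied to largest allocation (Unit 2A): Unit 2A becomes $250,500.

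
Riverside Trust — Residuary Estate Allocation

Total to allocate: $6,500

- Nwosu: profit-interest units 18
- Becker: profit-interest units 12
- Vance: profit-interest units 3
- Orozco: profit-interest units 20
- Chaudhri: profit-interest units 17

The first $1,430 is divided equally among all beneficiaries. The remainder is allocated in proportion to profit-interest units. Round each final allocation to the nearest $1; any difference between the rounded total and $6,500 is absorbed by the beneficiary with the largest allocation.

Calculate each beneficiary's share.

Nwosu: $1,590 | Becker: $1,155 | Vance: $503 | Orozco: $1,735 | Chaudhri: $1,517

First tranche $1,430 split equally: $286 each.
Remainder $5,070 by profit-interest units (total 70): Nwosu 1,303.71 → $1,304; Becker 869.14 → $869; Vance 217.29 → $217; Orozco 1,448.57 → $1,449; Chaudhri 1,231.29 → $1,231.
Totals: Nwosu $286 + $1,304 = $1,590; Becker $286 + $869 = $1,155; Vance $286 + $217 = $503; Orozco $286 + $1,449 = $1,735; Chaudhri $286 + $1,231 = $1,517.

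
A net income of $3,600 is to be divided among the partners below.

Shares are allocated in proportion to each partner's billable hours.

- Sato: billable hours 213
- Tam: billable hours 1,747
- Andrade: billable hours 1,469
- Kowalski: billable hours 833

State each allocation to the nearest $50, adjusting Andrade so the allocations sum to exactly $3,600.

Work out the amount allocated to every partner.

Sum of billable hours: 4,262.
Raw shares: Sato 213/4,262 × $3,600 = 179.92; Tam 1,747/4,262 × $3,600 = 1,475.65; Andrade 1,469/4,262 × $3,600 = 1,240.83; Kowalski 833/4,262 × $3,600 = 703.61.
Rounded to nearest $50: Sato $200; Tam $1,500; Andrade $1,250; Kowalski $700. Sum = $3,650.
Difference $3,600 − $3,650 = −$50 applied to Andrade: Andrade becomes $1,200.

Sato: $200 · Tam: $1,500 · Andrade: $1,200 · Kowalski: $700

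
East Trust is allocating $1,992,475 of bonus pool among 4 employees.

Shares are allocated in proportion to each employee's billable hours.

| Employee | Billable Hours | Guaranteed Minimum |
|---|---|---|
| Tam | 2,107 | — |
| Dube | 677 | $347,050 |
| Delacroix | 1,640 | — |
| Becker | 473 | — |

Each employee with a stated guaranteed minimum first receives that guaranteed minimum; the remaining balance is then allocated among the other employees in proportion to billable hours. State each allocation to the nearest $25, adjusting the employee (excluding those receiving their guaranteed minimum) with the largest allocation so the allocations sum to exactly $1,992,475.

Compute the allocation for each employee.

Tam: $821,550; Dube: $347,050; Delacroix: $639,450; Becker: $184,425

Minimums first: Dube $347,050. Remaining pool $1,645,425.
Remaining pool split over remaining billable hours 4,220: Tam 821,542.77 → $821,550; Delacroix 639,454.27 → $639,450; Becker 184,427.97 → $184,425.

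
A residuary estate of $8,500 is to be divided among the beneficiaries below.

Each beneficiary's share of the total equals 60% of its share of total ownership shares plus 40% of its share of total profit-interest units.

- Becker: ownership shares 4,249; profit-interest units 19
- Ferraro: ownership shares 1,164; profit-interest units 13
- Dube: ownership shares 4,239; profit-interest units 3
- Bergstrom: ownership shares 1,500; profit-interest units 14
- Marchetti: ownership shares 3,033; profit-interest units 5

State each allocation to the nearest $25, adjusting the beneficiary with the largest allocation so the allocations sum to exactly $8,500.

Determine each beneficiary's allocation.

Becker: $2,725 · Ferraro: $1,225 · Dube: $1,725 · Bergstrom: $1,425 · Marchetti: $1,400

Totals — ownership shares 14,185, profit-interest units 54.
Combined weights (60% ownership shares + 40% profit-interest units): Becker 0.3205; Ferraro 0.1455; Dube 0.2015; Bergstrom 0.1672; Marchetti 0.1653.
Proportional shares: Becker 2,723.96; Ferraro 1,237.02; Dube 1,712.96; Bergstrom 1,420.78; Marchetti 1,405.28.
At nearest $25: Becker $2,725; Ferraro $1,225; Dube $1,725; Bergstrom $1,425; Marchetti $1,400. Sum = $8,500.
No rounding difference to absorb.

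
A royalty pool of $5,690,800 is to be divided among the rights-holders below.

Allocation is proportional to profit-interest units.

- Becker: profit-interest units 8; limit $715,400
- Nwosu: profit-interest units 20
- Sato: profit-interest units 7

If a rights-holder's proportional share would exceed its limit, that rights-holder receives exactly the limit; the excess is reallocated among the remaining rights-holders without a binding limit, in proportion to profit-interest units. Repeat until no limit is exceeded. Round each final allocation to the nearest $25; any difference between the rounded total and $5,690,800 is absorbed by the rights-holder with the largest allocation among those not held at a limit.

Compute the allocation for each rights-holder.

Combined profit-interest units = 35.
Pro-rata shares before constraints: Becker 1,300,754.29; Nwosu 3,251,885.71; Sato 1,138,160.00.
Cap binds for Becker ($715,400); balance $4,975,400 reallocated over remaining profit-interest units 27.
Shares after redistribution: Nwosu 3,685,481.48 → $3,685,475; Sato 1,289,918.52 → $1,289,925.

Becker: $715,400 · Nwosu: $3,685,475 · Sato: $1,289,925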